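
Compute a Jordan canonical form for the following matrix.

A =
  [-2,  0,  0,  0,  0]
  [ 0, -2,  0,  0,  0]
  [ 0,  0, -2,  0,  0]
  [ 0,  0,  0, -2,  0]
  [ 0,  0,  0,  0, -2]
J_1(-2) ⊕ J_1(-2) ⊕ J_1(-2) ⊕ J_1(-2) ⊕ J_1(-2)

The characteristic polynomial is
  det(x·I − A) = x^5 + 10*x^4 + 40*x^3 + 80*x^2 + 80*x + 32 = (x + 2)^5

Eigenvalues and multiplicities (the geometric multiplicity of λ is n − rank(A − λI), which equals the number of Jordan blocks for λ):
  λ = -2: algebraic multiplicity = 5, geometric multiplicity = 5

Determining the block sizes for each eigenvalue:
  λ = -2: gm = am = 5, so every block has size 1 → block sizes [1, 1, 1, 1, 1]

Assembling the blocks gives a Jordan form
J =
  [-2,  0,  0,  0,  0]
  [ 0, -2,  0,  0,  0]
  [ 0,  0, -2,  0,  0]
  [ 0,  0,  0, -2,  0]
  [ 0,  0,  0,  0, -2]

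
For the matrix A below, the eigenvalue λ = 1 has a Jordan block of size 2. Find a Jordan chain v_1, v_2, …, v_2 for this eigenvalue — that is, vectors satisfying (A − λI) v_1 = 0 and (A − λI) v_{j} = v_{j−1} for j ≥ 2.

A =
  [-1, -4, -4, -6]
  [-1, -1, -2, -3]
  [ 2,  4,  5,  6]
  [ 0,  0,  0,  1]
A Jordan chain for λ = 1 of length 2:
v_1 = (-2, -1, 2, 0)ᵀ
v_2 = (1, 0, 0, 0)ᵀ

Let N = A − (1)·I. We want v_2 with N^2 v_2 = 0 but N^1 v_2 ≠ 0; then v_{j-1} := N · v_j for j = 2, …, 2.

Pick v_2 = (1, 0, 0, 0)ᵀ.
Then v_1 = N · v_2 = (-2, -1, 2, 0)ᵀ.

Sanity check: (A − (1)·I) v_1 = (0, 0, 0, 0)ᵀ = 0. ✓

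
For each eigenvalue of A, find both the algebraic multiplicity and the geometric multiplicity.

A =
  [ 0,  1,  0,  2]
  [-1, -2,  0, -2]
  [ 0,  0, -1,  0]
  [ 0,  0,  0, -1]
λ = -1: alg = 4, geom = 3

Step 1 — factor the characteristic polynomial to read off the algebraic multiplicities:
  χ_A(x) = (x + 1)^4

Step 2 — compute geometric multiplicities via the rank-nullity identity g(λ) = n − rank(A − λI):
  rank(A − (-1)·I) = 1, so dim ker(A − (-1)·I) = n − 1 = 3

Summary:
  λ = -1: algebraic multiplicity = 4, geometric multiplicity = 3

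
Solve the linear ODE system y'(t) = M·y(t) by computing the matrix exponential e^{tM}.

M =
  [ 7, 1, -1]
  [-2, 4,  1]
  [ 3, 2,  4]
e^{tM} =
  [-t^2*exp(5*t)/2 + 2*t*exp(5*t) + exp(5*t), -t^2*exp(5*t)/2 + t*exp(5*t), -t*exp(5*t)]
  [t^2*exp(5*t)/2 - 2*t*exp(5*t), t^2*exp(5*t)/2 - t*exp(5*t) + exp(5*t), t*exp(5*t)]
  [-t^2*exp(5*t)/2 + 3*t*exp(5*t), -t^2*exp(5*t)/2 + 2*t*exp(5*t), -t*exp(5*t) + exp(5*t)]

Strategy: write M = P · J · P⁻¹ where J is a Jordan canonical form, so e^{tM} = P · e^{tJ} · P⁻¹, and e^{tJ} can be computed block-by-block.

M has Jordan form
J =
  [5, 1, 0]
  [0, 5, 1]
  [0, 0, 5]
(up to reordering of blocks).

Per-block formulas:
  For a 3×3 Jordan block J_3(5): exp(t · J_3(5)) = e^(5t)·(I + t·N + (t^2/2)·N^2), where N is the 3×3 nilpotent shift.

After assembling e^{tJ} and conjugating by P, we get:

e^{tM} =
  [-t^2*exp(5*t)/2 + 2*t*exp(5*t) + exp(5*t), -t^2*exp(5*t)/2 + t*exp(5*t), -t*exp(5*t)]
  [t^2*exp(5*t)/2 - 2*t*exp(5*t), t^2*exp(5*t)/2 - t*exp(5*t) + exp(5*t), t*exp(5*t)]
  [-t^2*exp(5*t)/2 + 3*t*exp(5*t), -t^2*exp(5*t)/2 + 2*t*exp(5*t), -t*exp(5*t) + exp(5*t)]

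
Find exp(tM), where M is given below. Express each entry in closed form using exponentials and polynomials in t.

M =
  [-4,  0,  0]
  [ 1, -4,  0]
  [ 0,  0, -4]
e^{tM} =
  [exp(-4*t), 0, 0]
  [t*exp(-4*t), exp(-4*t), 0]
  [0, 0, exp(-4*t)]

Strategy: write M = P · J · P⁻¹ where J is a Jordan canonical form, so e^{tM} = P · e^{tJ} · P⁻¹, and e^{tJ} can be computed block-by-block.

M has Jordan form
J =
  [-4,  1,  0]
  [ 0, -4,  0]
  [ 0,  0, -4]
(up to reordering of blocks).

Per-block formulas:
  For a 1×1 block at λ = -4: exp(t · [-4]) = [e^(-4t)].
  For a 2×2 Jordan block J_2(-4): exp(t · J_2(-4)) = e^(-4t)·(I + t·N), where N is the 2×2 nilpotent shift.

After assembling e^{tJ} and conjugating by P, we get:

e^{tM} =
  [exp(-4*t), 0, 0]
  [t*exp(-4*t), exp(-4*t), 0]
  [0, 0, exp(-4*t)]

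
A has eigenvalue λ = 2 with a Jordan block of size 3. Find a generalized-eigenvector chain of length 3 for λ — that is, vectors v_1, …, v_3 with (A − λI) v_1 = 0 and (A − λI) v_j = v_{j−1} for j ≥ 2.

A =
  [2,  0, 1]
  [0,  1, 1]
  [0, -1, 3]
A Jordan chain for λ = 2 of length 3:
v_1 = (-1, 0, 0)ᵀ
v_2 = (0, -1, -1)ᵀ
v_3 = (0, 1, 0)ᵀ

Let N = A − (2)·I. We want v_3 with N^3 v_3 = 0 but N^2 v_3 ≠ 0; then v_{j-1} := N · v_j for j = 3, …, 2.

Pick v_3 = (0, 1, 0)ᵀ.
Then v_2 = N · v_3 = (0, -1, -1)ᵀ.
Then v_1 = N · v_2 = (-1, 0, 0)ᵀ.

Sanity check: (A − (2)·I) v_1 = (0, 0, 0)ᵀ = 0. ✓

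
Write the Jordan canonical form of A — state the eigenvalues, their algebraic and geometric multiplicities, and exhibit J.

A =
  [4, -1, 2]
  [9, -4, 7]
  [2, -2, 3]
J_3(1)

The characteristic polynomial is
  det(x·I − A) = x^3 - 3*x^2 + 3*x - 1 = (x - 1)^3

Eigenvalues and multiplicities (the geometric multiplicity of λ is n − rank(A − λI), which equals the number of Jordan blocks for λ):
  λ = 1: algebraic multiplicity = 3, geometric multiplicity = 1

Determining the block sizes for each eigenvalue:
  λ = 1: one block (gm = 1), so the single block has size am = 3 → block sizes [3]

Assembling the blocks gives a Jordan form
J =
  [1, 1, 0]
  [0, 1, 1]
  [0, 0, 1]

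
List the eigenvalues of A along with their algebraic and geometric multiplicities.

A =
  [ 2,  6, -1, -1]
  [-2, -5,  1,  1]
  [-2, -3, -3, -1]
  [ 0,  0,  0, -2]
λ = -2: alg = 4, geom = 2

Step 1 — factor the characteristic polynomial to read off the algebraic multiplicities:
  χ_A(x) = (x + 2)^4

Step 2 — compute geometric multiplicities via the rank-nullity identity g(λ) = n − rank(A − λI):
  rank(A − (-2)·I) = 2, so dim ker(A − (-2)·I) = n − 2 = 2

Summary:
  λ = -2: algebraic multiplicity = 4, geometric multiplicity = 2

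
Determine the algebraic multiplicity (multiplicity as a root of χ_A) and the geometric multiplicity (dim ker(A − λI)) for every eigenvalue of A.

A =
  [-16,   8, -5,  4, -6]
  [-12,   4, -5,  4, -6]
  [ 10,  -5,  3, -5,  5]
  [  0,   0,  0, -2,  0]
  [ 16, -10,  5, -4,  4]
λ = -4: alg = 1, geom = 1; λ = -2: alg = 3, geom = 2; λ = 3: alg = 1, geom = 1

Step 1 — factor the characteristic polynomial to read off the algebraic multiplicities:
  χ_A(x) = (x - 3)*(x + 2)^3*(x + 4)

Step 2 — compute geometric multiplicities via the rank-nullity identity g(λ) = n − rank(A − λI):
  rank(A − (-4)·I) = 4, so dim ker(A − (-4)·I) = n − 4 = 1
  rank(A − (-2)·I) = 3, so dim ker(A − (-2)·I) = n − 3 = 2
  rank(A − (3)·I) = 4, so dim ker(A − (3)·I) = n − 4 = 1

Summary:
  λ = -4: algebraic multiplicity = 1, geometric multiplicity = 1
  λ = -2: algebraic multiplicity = 3, geometric multiplicity = 2
  λ = 3: algebraic multiplicity = 1, geometric multiplicity = 1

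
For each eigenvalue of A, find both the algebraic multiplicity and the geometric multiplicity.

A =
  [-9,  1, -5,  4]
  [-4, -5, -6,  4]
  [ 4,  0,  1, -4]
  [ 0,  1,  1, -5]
λ = -5: alg = 3, geom = 2; λ = -3: alg = 1, geom = 1

Step 1 — factor the characteristic polynomial to read off the algebraic multiplicities:
  χ_A(x) = (x + 3)*(x + 5)^3

Step 2 — compute geometric multiplicities via the rank-nullity identity g(λ) = n − rank(A − λI):
  rank(A − (-5)·I) = 2, so dim ker(A − (-5)·I) = n − 2 = 2
  rank(A − (-3)·I) = 3, so dim ker(A − (-3)·I) = n − 3 = 1

Summary:
  λ = -5: algebraic multiplicity = 3, geometric multiplicity = 2
  λ = -3: algebraic multiplicity = 1, geometric multiplicity = 1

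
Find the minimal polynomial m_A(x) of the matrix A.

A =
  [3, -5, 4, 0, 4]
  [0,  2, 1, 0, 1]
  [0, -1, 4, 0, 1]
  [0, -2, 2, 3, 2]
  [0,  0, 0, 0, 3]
x^3 - 9*x^2 + 27*x - 27

The characteristic polynomial is χ_A(x) = (x - 3)^5, so the eigenvalues are known. The minimal polynomial is
  m_A(x) = Π_λ (x − λ)^{k_λ}
where k_λ is the size of the *largest* Jordan block for λ (equivalently, the smallest k with (A − λI)^k v = 0 for every generalised eigenvector v of λ).

  λ = 3: largest Jordan block has size 3, contributing (x − 3)^3

So m_A(x) = (x - 3)^3 = x^3 - 9*x^2 + 27*x - 27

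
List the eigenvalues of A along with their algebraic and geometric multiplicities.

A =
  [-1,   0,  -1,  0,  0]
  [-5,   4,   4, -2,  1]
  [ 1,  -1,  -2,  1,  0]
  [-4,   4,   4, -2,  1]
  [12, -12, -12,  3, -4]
λ = -1: alg = 5, geom = 2

Step 1 — factor the characteristic polynomial to read off the algebraic multiplicities:
  χ_A(x) = (x + 1)^5

Step 2 — compute geometric multiplicities via the rank-nullity identity g(λ) = n − rank(A − λI):
  rank(A − (-1)·I) = 3, so dim ker(A − (-1)·I) = n − 3 = 2

Summary:
  λ = -1: algebraic multiplicity = 5, geometric multiplicity = 2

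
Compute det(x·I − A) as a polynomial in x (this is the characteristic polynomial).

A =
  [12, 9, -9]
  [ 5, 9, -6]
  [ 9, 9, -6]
x^3 - 15*x^2 + 72*x - 108

Expanding det(x·I − A) (e.g. by cofactor expansion or by noting that A is similar to its Jordan form J, which has the same characteristic polynomial as A) gives
  χ_A(x) = x^3 - 15*x^2 + 72*x - 108
which factors as (x - 6)^2*(x - 3). The eigenvalues (with algebraic multiplicities) are λ = 3 with multiplicity 1, λ = 6 with multiplicity 2.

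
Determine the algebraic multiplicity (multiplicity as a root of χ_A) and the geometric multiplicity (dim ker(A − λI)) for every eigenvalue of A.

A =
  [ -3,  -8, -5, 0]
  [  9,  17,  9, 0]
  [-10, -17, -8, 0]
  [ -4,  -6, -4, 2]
λ = 2: alg = 4, geom = 2

Step 1 — factor the characteristic polynomial to read off the algebraic multiplicities:
  χ_A(x) = (x - 2)^4

Step 2 — compute geometric multiplicities via the rank-nullity identity g(λ) = n − rank(A − λI):
  rank(A − (2)·I) = 2, so dim ker(A − (2)·I) = n − 2 = 2

Summary:
  λ = 2: algebraic multiplicity = 4, geometric multiplicity = 2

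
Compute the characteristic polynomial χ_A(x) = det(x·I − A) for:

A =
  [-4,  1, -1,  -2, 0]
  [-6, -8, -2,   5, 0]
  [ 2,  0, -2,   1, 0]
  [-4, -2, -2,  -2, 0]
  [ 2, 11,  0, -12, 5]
x^5 + 11*x^4 + 16*x^3 - 224*x^2 - 1024*x - 1280

Expanding det(x·I − A) (e.g. by cofactor expansion or by noting that A is similar to its Jordan form J, which has the same characteristic polynomial as A) gives
  χ_A(x) = x^5 + 11*x^4 + 16*x^3 - 224*x^2 - 1024*x - 1280
which factors as (x - 5)*(x + 4)^4. The eigenvalues (with algebraic multiplicities) are λ = -4 with multiplicity 4, λ = 5 with multiplicity 1.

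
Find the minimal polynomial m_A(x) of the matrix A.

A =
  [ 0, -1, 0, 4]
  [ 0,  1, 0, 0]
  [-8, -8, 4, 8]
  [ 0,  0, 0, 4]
x^3 - 5*x^2 + 4*x

The characteristic polynomial is χ_A(x) = x*(x - 4)^2*(x - 1), so the eigenvalues are known. The minimal polynomial is
  m_A(x) = Π_λ (x − λ)^{k_λ}
where k_λ is the size of the *largest* Jordan block for λ (equivalently, the smallest k with (A − λI)^k v = 0 for every generalised eigenvector v of λ).

  λ = 0: largest Jordan block has size 1, contributing (x − 0)
  λ = 1: largest Jordan block has size 1, contributing (x − 1)
  λ = 4: largest Jordan block has size 1, contributing (x − 4)

So m_A(x) = x*(x - 4)*(x - 1) = x^3 - 5*x^2 + 4*x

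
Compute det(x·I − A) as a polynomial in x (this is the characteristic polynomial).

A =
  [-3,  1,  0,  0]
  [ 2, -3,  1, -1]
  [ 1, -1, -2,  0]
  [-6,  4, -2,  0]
x^4 + 8*x^3 + 24*x^2 + 32*x + 16

Expanding det(x·I − A) (e.g. by cofactor expansion or by noting that A is similar to its Jordan form J, which has the same characteristic polynomial as A) gives
  χ_A(x) = x^4 + 8*x^3 + 24*x^2 + 32*x + 16
which factors as (x + 2)^4. The eigenvalues (with algebraic multiplicities) are λ = -2 with multiplicity 4.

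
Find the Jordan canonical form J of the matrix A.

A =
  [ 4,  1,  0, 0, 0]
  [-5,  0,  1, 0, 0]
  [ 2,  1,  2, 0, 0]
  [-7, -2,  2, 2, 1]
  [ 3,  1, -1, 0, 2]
J_3(2) ⊕ J_2(2)

The characteristic polynomial is
  det(x·I − A) = x^5 - 10*x^4 + 40*x^3 - 80*x^2 + 80*x - 32 = (x - 2)^5

Eigenvalues and multiplicities (the geometric multiplicity of λ is n − rank(A − λI), which equals the number of Jordan blocks for λ):
  λ = 2: algebraic multiplicity = 5, geometric multiplicity = 2

Determining the block sizes for each eigenvalue:
  λ = 2: with am = 5 and gm = 2, the partition is not yet determined (e.g. several partitions of 5 into 2 parts exist). Let N = A − (2)·I. Computing rank(N^1) = 3, rank(N^2) = 1, rank(N^3) = 0; the number of blocks of size ≥ j is rank(N^{j−1}) − rank(N^j), giving [2, 2, 1]. So we have 1 block(s) of size 3, 1 block(s) of size 2 → block sizes [3, 2]

Assembling the blocks gives a Jordan form
J =
  [2, 1, 0, 0, 0]
  [0, 2, 1, 0, 0]
  [0, 0, 2, 0, 0]
  [0, 0, 0, 2, 1]
  [0, 0, 0, 0, 2]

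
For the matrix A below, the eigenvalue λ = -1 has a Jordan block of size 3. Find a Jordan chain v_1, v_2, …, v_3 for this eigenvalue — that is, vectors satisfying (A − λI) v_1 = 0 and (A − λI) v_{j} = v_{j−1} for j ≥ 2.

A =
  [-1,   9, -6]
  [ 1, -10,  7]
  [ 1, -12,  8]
A Jordan chain for λ = -1 of length 3:
v_1 = (3, -2, -3)ᵀ
v_2 = (0, 1, 1)ᵀ
v_3 = (1, 0, 0)ᵀ

Let N = A − (-1)·I. We want v_3 with N^3 v_3 = 0 but N^2 v_3 ≠ 0; then v_{j-1} := N · v_j for j = 3, …, 2.

Pick v_3 = (1, 0, 0)ᵀ.
Then v_2 = N · v_3 = (0, 1, 1)ᵀ.
Then v_1 = N · v_2 = (3, -2, -3)ᵀ.

Sanity check: (A − (-1)·I) v_1 = (0, 0, 0)ᵀ = 0. ✓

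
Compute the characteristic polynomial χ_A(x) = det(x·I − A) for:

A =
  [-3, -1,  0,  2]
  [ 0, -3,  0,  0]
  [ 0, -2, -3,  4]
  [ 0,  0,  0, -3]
x^4 + 12*x^3 + 54*x^2 + 108*x + 81

Expanding det(x·I − A) (e.g. by cofactor expansion or by noting that A is similar to its Jordan form J, which has the same characteristic polynomial as A) gives
  χ_A(x) = x^4 + 12*x^3 + 54*x^2 + 108*x + 81
which factors as (x + 3)^4. The eigenvalues (with algebraic multiplicities) are λ = -3 with multiplicity 4.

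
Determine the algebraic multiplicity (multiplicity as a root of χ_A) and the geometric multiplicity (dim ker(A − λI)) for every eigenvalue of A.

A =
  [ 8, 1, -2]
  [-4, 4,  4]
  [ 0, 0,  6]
λ = 6: alg = 3, geom = 2

Step 1 — factor the characteristic polynomial to read off the algebraic multiplicities:
  χ_A(x) = (x - 6)^3

Step 2 — compute geometric multiplicities via the rank-nullity identity g(λ) = n − rank(A − λI):
  rank(A − (6)·I) = 1, so dim ker(A − (6)·I) = n − 1 = 2

Summary:
  λ = 6: algebraic multiplicity = 3, geometric multiplicity = 2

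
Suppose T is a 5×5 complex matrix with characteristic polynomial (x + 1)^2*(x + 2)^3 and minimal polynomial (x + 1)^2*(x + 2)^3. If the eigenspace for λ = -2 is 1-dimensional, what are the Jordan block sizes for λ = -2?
Block sizes for λ = -2: [3]

Step 1 — from the characteristic polynomial, algebraic multiplicity of λ = -2 is 3. From dim ker(T − (-2)·I) = 1, there are exactly 1 Jordan blocks for λ = -2.
Step 2 — from the minimal polynomial, the factor (x + 2)^3 tells us the largest block for λ = -2 has size 3.
Step 3 — with total size 3, 1 blocks, and largest block 3, the block sizes (in nonincreasing order) are [3].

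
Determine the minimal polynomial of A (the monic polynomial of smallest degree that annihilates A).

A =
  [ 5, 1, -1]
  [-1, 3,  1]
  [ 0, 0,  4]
x^2 - 8*x + 16

The characteristic polynomial is χ_A(x) = (x - 4)^3, so the eigenvalues are known. The minimal polynomial is
  m_A(x) = Π_λ (x − λ)^{k_λ}
where k_λ is the size of the *largest* Jordan block for λ (equivalently, the smallest k with (A − λI)^k v = 0 for every generalised eigenvector v of λ).

  λ = 4: largest Jordan block has size 2, contributing (x − 4)^2

So m_A(x) = (x - 4)^2 = x^2 - 8*x + 16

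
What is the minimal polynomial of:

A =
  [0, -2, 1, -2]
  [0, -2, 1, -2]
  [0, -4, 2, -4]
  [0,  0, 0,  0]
x^2

The characteristic polynomial is χ_A(x) = x^4, so the eigenvalues are known. The minimal polynomial is
  m_A(x) = Π_λ (x − λ)^{k_λ}
where k_λ is the size of the *largest* Jordan block for λ (equivalently, the smallest k with (A − λI)^k v = 0 for every generalised eigenvector v of λ).

  λ = 0: largest Jordan block has size 2, contributing (x − 0)^2

So m_A(x) = x^2 = x^2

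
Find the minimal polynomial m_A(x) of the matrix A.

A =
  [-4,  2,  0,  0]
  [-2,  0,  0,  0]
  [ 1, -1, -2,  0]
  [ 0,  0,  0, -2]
x^2 + 4*x + 4

The characteristic polynomial is χ_A(x) = (x + 2)^4, so the eigenvalues are known. The minimal polynomial is
  m_A(x) = Π_λ (x − λ)^{k_λ}
where k_λ is the size of the *largest* Jordan block for λ (equivalently, the smallest k with (A − λI)^k v = 0 for every generalised eigenvector v of λ).

  λ = -2: largest Jordan block has size 2, contributing (x + 2)^2

So m_A(x) = (x + 2)^2 = x^2 + 4*x + 4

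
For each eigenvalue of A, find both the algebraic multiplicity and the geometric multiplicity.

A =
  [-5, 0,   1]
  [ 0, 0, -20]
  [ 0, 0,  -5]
λ = -5: alg = 2, geom = 1; λ = 0: alg = 1, geom = 1

Step 1 — factor the characteristic polynomial to read off the algebraic multiplicities:
  χ_A(x) = x*(x + 5)^2

Step 2 — compute geometric multiplicities via the rank-nullity identity g(λ) = n − rank(A − λI):
  rank(A − (-5)·I) = 2, so dim ker(A − (-5)·I) = n − 2 = 1
  rank(A − (0)·I) = 2, so dim ker(A − (0)·I) = n − 2 = 1

Summary:
  λ = -5: algebraic multiplicity = 2, geometric multiplicity = 1
  λ = 0: algebraic multiplicity = 1, geometric multiplicity = 1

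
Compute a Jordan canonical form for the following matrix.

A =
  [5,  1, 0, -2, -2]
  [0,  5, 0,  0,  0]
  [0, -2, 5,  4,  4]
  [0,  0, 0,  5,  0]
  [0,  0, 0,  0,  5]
J_2(5) ⊕ J_1(5) ⊕ J_1(5) ⊕ J_1(5)

The characteristic polynomial is
  det(x·I − A) = x^5 - 25*x^4 + 250*x^3 - 1250*x^2 + 3125*x - 3125 = (x - 5)^5

Eigenvalues and multiplicities (the geometric multiplicity of λ is n − rank(A − λI), which equals the number of Jordan blocks for λ):
  λ = 5: algebraic multiplicity = 5, geometric multiplicity = 4

Determining the block sizes for each eigenvalue:
  λ = 5: 4 blocks summing to 5 forces exactly one block of size 2 and the rest size 1 → block sizes [2, 1, 1, 1]

Assembling the blocks gives a Jordan form
J =
  [5, 1, 0, 0, 0]
  [0, 5, 0, 0, 0]
  [0, 0, 5, 0, 0]
  [0, 0, 0, 5, 0]
  [0, 0, 0, 0, 5]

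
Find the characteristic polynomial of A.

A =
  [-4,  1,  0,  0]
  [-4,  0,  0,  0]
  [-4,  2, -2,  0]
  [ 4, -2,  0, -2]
x^4 + 8*x^3 + 24*x^2 + 32*x + 16

Expanding det(x·I − A) (e.g. by cofactor expansion or by noting that A is similar to its Jordan form J, which has the same characteristic polynomial as A) gives
  χ_A(x) = x^4 + 8*x^3 + 24*x^2 + 32*x + 16
which factors as (x + 2)^4. The eigenvalues (with algebraic multiplicities) are λ = -2 with multiplicity 4.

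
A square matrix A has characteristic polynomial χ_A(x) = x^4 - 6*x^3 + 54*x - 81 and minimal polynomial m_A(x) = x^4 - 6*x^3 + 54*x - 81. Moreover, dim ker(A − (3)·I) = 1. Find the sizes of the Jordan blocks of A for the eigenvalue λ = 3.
Block sizes for λ = 3: [3]

Step 1 — from the characteristic polynomial, algebraic multiplicity of λ = 3 is 3. From dim ker(A − (3)·I) = 1, there are exactly 1 Jordan blocks for λ = 3.
Step 2 — from the minimal polynomial, the factor (x − 3)^3 tells us the largest block for λ = 3 has size 3.
Step 3 — with total size 3, 1 blocks, and largest block 3, the block sizes (in nonincreasing order) are [3].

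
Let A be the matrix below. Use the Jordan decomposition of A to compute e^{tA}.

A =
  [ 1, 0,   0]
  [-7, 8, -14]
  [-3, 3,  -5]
e^{tA} =
  [exp(t), 0, 0]
  [-7*exp(2*t) + 7*exp(t), 7*exp(2*t) - 6*exp(t), -14*exp(2*t) + 14*exp(t)]
  [-3*exp(2*t) + 3*exp(t), 3*exp(2*t) - 3*exp(t), -6*exp(2*t) + 7*exp(t)]

Strategy: write A = P · J · P⁻¹ where J is a Jordan canonical form, so e^{tA} = P · e^{tJ} · P⁻¹, and e^{tJ} can be computed block-by-block.

A has Jordan form
J =
  [1, 0, 0]
  [0, 1, 0]
  [0, 0, 2]
(up to reordering of blocks).

Per-block formulas:
  For a 1×1 block at λ = 2: exp(t · [2]) = [e^(2t)].
  For a 1×1 block at λ = 1: exp(t · [1]) = [e^(1t)].

After assembling e^{tJ} and conjugating by P, we get:

e^{tA} =
  [exp(t), 0, 0]
  [-7*exp(2*t) + 7*exp(t), 7*exp(2*t) - 6*exp(t), -14*exp(2*t) + 14*exp(t)]
  [-3*exp(2*t) + 3*exp(t), 3*exp(2*t) - 3*exp(t), -6*exp(2*t) + 7*exp(t)]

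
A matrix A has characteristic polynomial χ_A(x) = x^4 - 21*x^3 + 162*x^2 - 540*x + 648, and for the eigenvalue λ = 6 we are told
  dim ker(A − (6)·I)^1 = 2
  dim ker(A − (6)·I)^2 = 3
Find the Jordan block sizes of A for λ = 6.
Block sizes for λ = 6: [2, 1]

From the dimensions of kernels of powers, the number of Jordan blocks of size at least j is d_j − d_{j−1} where d_j = dim ker(N^j) (with d_0 = 0). Computing the differences gives [2, 1].
The number of blocks of size exactly k is (#blocks of size ≥ k) − (#blocks of size ≥ k + 1), so the partition is: 1 block(s) of size 1, 1 block(s) of size 2.
In nonincreasing order the block sizes are [2, 1].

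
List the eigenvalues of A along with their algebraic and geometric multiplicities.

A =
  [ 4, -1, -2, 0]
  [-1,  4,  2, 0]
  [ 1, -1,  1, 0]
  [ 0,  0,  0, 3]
λ = 3: alg = 4, geom = 3

Step 1 — factor the characteristic polynomial to read off the algebraic multiplicities:
  χ_A(x) = (x - 3)^4

Step 2 — compute geometric multiplicities via the rank-nullity identity g(λ) = n − rank(A − λI):
  rank(A − (3)·I) = 1, so dim ker(A − (3)·I) = n − 1 = 3

Summary:
  λ = 3: algebraic multiplicity = 4, geometric multiplicity = 3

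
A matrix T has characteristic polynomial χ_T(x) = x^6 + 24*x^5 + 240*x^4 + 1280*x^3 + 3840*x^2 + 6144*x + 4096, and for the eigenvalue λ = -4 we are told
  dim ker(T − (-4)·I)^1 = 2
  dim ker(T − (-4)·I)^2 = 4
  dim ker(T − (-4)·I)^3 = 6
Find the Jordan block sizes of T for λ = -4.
Block sizes for λ = -4: [3, 3]

From the dimensions of kernels of powers, the number of Jordan blocks of size at least j is d_j − d_{j−1} where d_j = dim ker(N^j) (with d_0 = 0). Computing the differences gives [2, 2, 2].
The number of blocks of size exactly k is (#blocks of size ≥ k) − (#blocks of size ≥ k + 1), so the partition is: 2 block(s) of size 3.
In nonincreasing order the block sizes are [3, 3].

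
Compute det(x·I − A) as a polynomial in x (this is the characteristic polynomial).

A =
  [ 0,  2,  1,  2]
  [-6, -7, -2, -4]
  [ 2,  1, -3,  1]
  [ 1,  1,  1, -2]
x^4 + 12*x^3 + 54*x^2 + 108*x + 81

Expanding det(x·I − A) (e.g. by cofactor expansion or by noting that A is similar to its Jordan form J, which has the same characteristic polynomial as A) gives
  χ_A(x) = x^4 + 12*x^3 + 54*x^2 + 108*x + 81
which factors as (x + 3)^4. The eigenvalues (with algebraic multiplicities) are λ = -3 with multiplicity 4.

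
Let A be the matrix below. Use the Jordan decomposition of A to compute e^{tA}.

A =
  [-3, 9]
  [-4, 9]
e^{tA} =
  [-6*t*exp(3*t) + exp(3*t), 9*t*exp(3*t)]
  [-4*t*exp(3*t), 6*t*exp(3*t) + exp(3*t)]

Strategy: write A = P · J · P⁻¹ where J is a Jordan canonical form, so e^{tA} = P · e^{tJ} · P⁻¹, and e^{tJ} can be computed block-by-block.

A has Jordan form
J =
  [3, 1]
  [0, 3]
(up to reordering of blocks).

Per-block formulas:
  For a 2×2 Jordan block J_2(3): exp(t · J_2(3)) = e^(3t)·(I + t·N), where N is the 2×2 nilpotent shift.

After assembling e^{tJ} and conjugating by P, we get:

e^{tA} =
  [-6*t*exp(3*t) + exp(3*t), 9*t*exp(3*t)]
  [-4*t*exp(3*t), 6*t*exp(3*t) + exp(3*t)]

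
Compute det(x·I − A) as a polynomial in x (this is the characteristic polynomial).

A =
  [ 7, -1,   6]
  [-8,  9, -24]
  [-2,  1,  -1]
x^3 - 15*x^2 + 75*x - 125

Expanding det(x·I − A) (e.g. by cofactor expansion or by noting that A is similar to its Jordan form J, which has the same characteristic polynomial as A) gives
  χ_A(x) = x^3 - 15*x^2 + 75*x - 125
which factors as (x - 5)^3. The eigenvalues (with algebraic multiplicities) are λ = 5 with multiplicity 3.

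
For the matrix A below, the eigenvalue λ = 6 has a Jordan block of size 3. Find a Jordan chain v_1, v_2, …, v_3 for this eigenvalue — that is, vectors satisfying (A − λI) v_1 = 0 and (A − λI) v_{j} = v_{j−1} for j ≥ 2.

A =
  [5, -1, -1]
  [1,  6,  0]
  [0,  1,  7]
A Jordan chain for λ = 6 of length 3:
v_1 = (0, -1, 1)ᵀ
v_2 = (-1, 1, 0)ᵀ
v_3 = (1, 0, 0)ᵀ

Let N = A − (6)·I. We want v_3 with N^3 v_3 = 0 but N^2 v_3 ≠ 0; then v_{j-1} := N · v_j for j = 3, …, 2.

Pick v_3 = (1, 0, 0)ᵀ.
Then v_2 = N · v_3 = (-1, 1, 0)ᵀ.
Then v_1 = N · v_2 = (0, -1, 1)ᵀ.

Sanity check: (A − (6)·I) v_1 = (0, 0, 0)ᵀ = 0. ✓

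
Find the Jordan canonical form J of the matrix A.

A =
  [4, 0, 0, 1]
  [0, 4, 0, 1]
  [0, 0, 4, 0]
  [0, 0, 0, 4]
J_2(4) ⊕ J_1(4) ⊕ J_1(4)

The characteristic polynomial is
  det(x·I − A) = x^4 - 16*x^3 + 96*x^2 - 256*x + 256 = (x - 4)^4

Eigenvalues and multiplicities (the geometric multiplicity of λ is n − rank(A − λI), which equals the number of Jordan blocks for λ):
  λ = 4: algebraic multiplicity = 4, geometric multiplicity = 3

Determining the block sizes for each eigenvalue:
  λ = 4: 3 blocks summing to 4 forces exactly one block of size 2 and the rest size 1 → block sizes [2, 1, 1]

Assembling the blocks gives a Jordan form
J =
  [4, 1, 0, 0]
  [0, 4, 0, 0]
  [0, 0, 4, 0]
  [0, 0, 0, 4]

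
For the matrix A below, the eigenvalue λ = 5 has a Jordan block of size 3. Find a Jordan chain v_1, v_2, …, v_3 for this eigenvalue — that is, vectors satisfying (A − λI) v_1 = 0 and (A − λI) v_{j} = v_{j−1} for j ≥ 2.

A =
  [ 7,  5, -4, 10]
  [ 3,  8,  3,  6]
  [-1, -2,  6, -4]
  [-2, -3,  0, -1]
A Jordan chain for λ = 5 of length 3:
v_1 = (3, 0, -1, -1)ᵀ
v_2 = (2, 3, -1, -2)ᵀ
v_3 = (1, 0, 0, 0)ᵀ

Let N = A − (5)·I. We want v_3 with N^3 v_3 = 0 but N^2 v_3 ≠ 0; then v_{j-1} := N · v_j for j = 3, …, 2.

Pick v_3 = (1, 0, 0, 0)ᵀ.
Then v_2 = N · v_3 = (2, 3, -1, -2)ᵀ.
Then v_1 = N · v_2 = (3, 0, -1, -1)ᵀ.

Sanity check: (A − (5)·I) v_1 = (0, 0, 0, 0)ᵀ = 0. ✓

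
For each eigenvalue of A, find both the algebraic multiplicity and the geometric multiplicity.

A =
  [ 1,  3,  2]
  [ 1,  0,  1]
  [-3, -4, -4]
λ = -1: alg = 3, geom = 1

Step 1 — factor the characteristic polynomial to read off the algebraic multiplicities:
  χ_A(x) = (x + 1)^3

Step 2 — compute geometric multiplicities via the rank-nullity identity g(λ) = n − rank(A − λI):
  rank(A − (-1)·I) = 2, so dim ker(A − (-1)·I) = n − 2 = 1

Summary:
  λ = -1: algebraic multiplicity = 3, geometric multiplicity = 1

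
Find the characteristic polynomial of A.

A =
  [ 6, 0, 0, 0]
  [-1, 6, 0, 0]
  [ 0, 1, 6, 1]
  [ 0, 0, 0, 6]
x^4 - 24*x^3 + 216*x^2 - 864*x + 1296

Expanding det(x·I − A) (e.g. by cofactor expansion or by noting that A is similar to its Jordan form J, which has the same characteristic polynomial as A) gives
  χ_A(x) = x^4 - 24*x^3 + 216*x^2 - 864*x + 1296
which factors as (x - 6)^4. The eigenvalues (with algebraic multiplicities) are λ = 6 with multiplicity 4.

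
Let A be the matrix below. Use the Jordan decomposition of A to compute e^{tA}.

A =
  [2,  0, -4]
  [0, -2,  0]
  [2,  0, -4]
e^{tA} =
  [2 - exp(-2*t), 0, -2 + 2*exp(-2*t)]
  [0, exp(-2*t), 0]
  [1 - exp(-2*t), 0, -1 + 2*exp(-2*t)]

Strategy: write A = P · J · P⁻¹ where J is a Jordan canonical form, so e^{tA} = P · e^{tJ} · P⁻¹, and e^{tJ} can be computed block-by-block.

A has Jordan form
J =
  [-2,  0, 0]
  [ 0, -2, 0]
  [ 0,  0, 0]
(up to reordering of blocks).

Per-block formulas:
  For a 1×1 block at λ = -2: exp(t · [-2]) = [e^(-2t)].
  For a 1×1 block at λ = 0: exp(t · [0]) = [e^(0t)].

After assembling e^{tJ} and conjugating by P, we get:

e^{tA} =
  [2 - exp(-2*t), 0, -2 + 2*exp(-2*t)]
  [0, exp(-2*t), 0]
  [1 - exp(-2*t), 0, -1 + 2*exp(-2*t)]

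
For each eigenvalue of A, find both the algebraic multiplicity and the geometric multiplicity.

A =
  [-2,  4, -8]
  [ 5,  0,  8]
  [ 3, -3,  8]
λ = 2: alg = 3, geom = 1

Step 1 — factor the characteristic polynomial to read off the algebraic multiplicities:
  χ_A(x) = (x - 2)^3

Step 2 — compute geometric multiplicities via the rank-nullity identity g(λ) = n − rank(A − λI):
  rank(A − (2)·I) = 2, so dim ker(A − (2)·I) = n − 2 = 1

Summary:
  λ = 2: algebraic multiplicity = 3, geometric multiplicity = 1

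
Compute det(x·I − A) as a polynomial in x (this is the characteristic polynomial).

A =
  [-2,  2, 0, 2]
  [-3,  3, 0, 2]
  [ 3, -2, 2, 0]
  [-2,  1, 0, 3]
x^4 - 6*x^3 + 13*x^2 - 12*x + 4

Expanding det(x·I − A) (e.g. by cofactor expansion or by noting that A is similar to its Jordan form J, which has the same characteristic polynomial as A) gives
  χ_A(x) = x^4 - 6*x^3 + 13*x^2 - 12*x + 4
which factors as (x - 2)^2*(x - 1)^2. The eigenvalues (with algebraic multiplicities) are λ = 1 with multiplicity 2, λ = 2 with multiplicity 2.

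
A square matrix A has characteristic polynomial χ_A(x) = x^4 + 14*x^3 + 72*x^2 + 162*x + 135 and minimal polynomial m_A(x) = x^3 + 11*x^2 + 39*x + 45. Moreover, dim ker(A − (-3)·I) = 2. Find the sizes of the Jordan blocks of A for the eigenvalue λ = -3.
Block sizes for λ = -3: [2, 1]

Step 1 — from the characteristic polynomial, algebraic multiplicity of λ = -3 is 3. From dim ker(A − (-3)·I) = 2, there are exactly 2 Jordan blocks for λ = -3.
Step 2 — from the minimal polynomial, the factor (x + 3)^2 tells us the largest block for λ = -3 has size 2.
Step 3 — with total size 3, 2 blocks, and largest block 2, the block sizes (in nonincreasing order) are [2, 1].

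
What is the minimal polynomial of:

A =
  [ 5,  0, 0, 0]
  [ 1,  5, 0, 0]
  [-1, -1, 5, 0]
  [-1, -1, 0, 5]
x^3 - 15*x^2 + 75*x - 125

The characteristic polynomial is χ_A(x) = (x - 5)^4, so the eigenvalues are known. The minimal polynomial is
  m_A(x) = Π_λ (x − λ)^{k_λ}
where k_λ is the size of the *largest* Jordan block for λ (equivalently, the smallest k with (A − λI)^k v = 0 for every generalised eigenvector v of λ).

  λ = 5: largest Jordan block has size 3, contributing (x − 5)^3

So m_A(x) = (x - 5)^3 = x^3 - 15*x^2 + 75*x - 125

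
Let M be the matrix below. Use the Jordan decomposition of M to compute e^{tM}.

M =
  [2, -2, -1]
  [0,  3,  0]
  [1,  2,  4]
e^{tM} =
  [-t*exp(3*t) + exp(3*t), -2*t*exp(3*t), -t*exp(3*t)]
  [0, exp(3*t), 0]
  [t*exp(3*t), 2*t*exp(3*t), t*exp(3*t) + exp(3*t)]

Strategy: write M = P · J · P⁻¹ where J is a Jordan canonical form, so e^{tM} = P · e^{tJ} · P⁻¹, and e^{tJ} can be computed block-by-block.

M has Jordan form
J =
  [3, 1, 0]
  [0, 3, 0]
  [0, 0, 3]
(up to reordering of blocks).

Per-block formulas:
  For a 2×2 Jordan block J_2(3): exp(t · J_2(3)) = e^(3t)·(I + t·N), where N is the 2×2 nilpotent shift.
  For a 1×1 block at λ = 3: exp(t · [3]) = [e^(3t)].

After assembling e^{tJ} and conjugating by P, we get:

e^{tM} =
  [-t*exp(3*t) + exp(3*t), -2*t*exp(3*t), -t*exp(3*t)]
  [0, exp(3*t), 0]
  [t*exp(3*t), 2*t*exp(3*t), t*exp(3*t) + exp(3*t)]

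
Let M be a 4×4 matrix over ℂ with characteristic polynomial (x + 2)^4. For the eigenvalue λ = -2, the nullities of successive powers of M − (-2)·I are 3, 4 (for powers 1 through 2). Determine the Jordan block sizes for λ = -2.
Block sizes for λ = -2: [2, 1, 1]

From the dimensions of kernels of powers, the number of Jordan blocks of size at least j is d_j − d_{j−1} where d_j = dim ker(N^j) (with d_0 = 0). Computing the differences gives [3, 1].
The number of blocks of size exactly k is (#blocks of size ≥ k) − (#blocks of size ≥ k + 1), so the partition is: 2 block(s) of size 1, 1 block(s) of size 2.
In nonincreasing order the block sizes are [2, 1, 1].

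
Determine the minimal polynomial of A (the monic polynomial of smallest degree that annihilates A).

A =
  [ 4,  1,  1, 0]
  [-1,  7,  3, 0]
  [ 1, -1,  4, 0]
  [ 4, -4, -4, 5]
x^3 - 15*x^2 + 75*x - 125

The characteristic polynomial is χ_A(x) = (x - 5)^4, so the eigenvalues are known. The minimal polynomial is
  m_A(x) = Π_λ (x − λ)^{k_λ}
where k_λ is the size of the *largest* Jordan block for λ (equivalently, the smallest k with (A − λI)^k v = 0 for every generalised eigenvector v of λ).

  λ = 5: largest Jordan block has size 3, contributing (x − 5)^3

So m_A(x) = (x - 5)^3 = x^3 - 15*x^2 + 75*x - 125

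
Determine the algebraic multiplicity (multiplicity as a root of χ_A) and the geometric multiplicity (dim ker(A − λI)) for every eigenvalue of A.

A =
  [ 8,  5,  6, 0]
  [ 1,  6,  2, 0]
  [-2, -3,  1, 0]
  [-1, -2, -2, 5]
λ = 5: alg = 4, geom = 2

Step 1 — factor the characteristic polynomial to read off the algebraic multiplicities:
  χ_A(x) = (x - 5)^4

Step 2 — compute geometric multiplicities via the rank-nullity identity g(λ) = n − rank(A − λI):
  rank(A − (5)·I) = 2, so dim ker(A − (5)·I) = n − 2 = 2

Summary:
  λ = 5: algebraic multiplicity = 4, geometric multiplicity = 2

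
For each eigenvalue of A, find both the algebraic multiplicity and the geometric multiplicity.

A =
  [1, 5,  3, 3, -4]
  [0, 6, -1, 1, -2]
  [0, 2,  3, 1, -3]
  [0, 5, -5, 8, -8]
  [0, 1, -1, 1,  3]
λ = 1: alg = 1, geom = 1; λ = 5: alg = 4, geom = 2

Step 1 — factor the characteristic polynomial to read off the algebraic multiplicities:
  χ_A(x) = (x - 5)^4*(x - 1)

Step 2 — compute geometric multiplicities via the rank-nullity identity g(λ) = n − rank(A − λI):
  rank(A − (1)·I) = 4, so dim ker(A − (1)·I) = n − 4 = 1
  rank(A − (5)·I) = 3, so dim ker(A − (5)·I) = n − 3 = 2

Summary:
  λ = 1: algebraic multiplicity = 1, geometric multiplicity = 1
  λ = 5: algebraic multiplicity = 4, geometric multiplicity = 2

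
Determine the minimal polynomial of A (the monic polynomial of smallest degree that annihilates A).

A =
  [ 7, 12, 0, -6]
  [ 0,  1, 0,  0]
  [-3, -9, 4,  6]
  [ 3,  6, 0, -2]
x^2 - 5*x + 4

The characteristic polynomial is χ_A(x) = (x - 4)^2*(x - 1)^2, so the eigenvalues are known. The minimal polynomial is
  m_A(x) = Π_λ (x − λ)^{k_λ}
where k_λ is the size of the *largest* Jordan block for λ (equivalently, the smallest k with (A − λI)^k v = 0 for every generalised eigenvector v of λ).

  λ = 1: largest Jordan block has size 1, contributing (x − 1)
  λ = 4: largest Jordan block has size 1, contributing (x − 4)

So m_A(x) = (x - 4)*(x - 1) = x^2 - 5*x + 4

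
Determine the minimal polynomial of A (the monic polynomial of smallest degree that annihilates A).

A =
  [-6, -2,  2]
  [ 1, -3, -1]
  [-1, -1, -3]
x^2 + 8*x + 16

The characteristic polynomial is χ_A(x) = (x + 4)^3, so the eigenvalues are known. The minimal polynomial is
  m_A(x) = Π_λ (x − λ)^{k_λ}
where k_λ is the size of the *largest* Jordan block for λ (equivalently, the smallest k with (A − λI)^k v = 0 for every generalised eigenvector v of λ).

  λ = -4: largest Jordan block has size 2, contributing (x + 4)^2

So m_A(x) = (x + 4)^2 = x^2 + 8*x + 16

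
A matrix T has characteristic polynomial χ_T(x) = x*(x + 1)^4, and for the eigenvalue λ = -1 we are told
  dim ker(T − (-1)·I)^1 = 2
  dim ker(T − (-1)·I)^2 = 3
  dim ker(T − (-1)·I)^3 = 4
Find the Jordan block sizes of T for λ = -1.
Block sizes for λ = -1: [3, 1]

From the dimensions of kernels of powers, the number of Jordan blocks of size at least j is d_j − d_{j−1} where d_j = dim ker(N^j) (with d_0 = 0). Computing the differences gives [2, 1, 1].
The number of blocks of size exactly k is (#blocks of size ≥ k) − (#blocks of size ≥ k + 1), so the partition is: 1 block(s) of size 1, 1 block(s) of size 3.
In nonincreasing order the block sizes are [3, 1].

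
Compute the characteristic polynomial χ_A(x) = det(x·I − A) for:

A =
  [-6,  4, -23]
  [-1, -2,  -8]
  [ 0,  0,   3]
x^3 + 5*x^2 - 8*x - 48

Expanding det(x·I − A) (e.g. by cofactor expansion or by noting that A is similar to its Jordan form J, which has the same characteristic polynomial as A) gives
  χ_A(x) = x^3 + 5*x^2 - 8*x - 48
which factors as (x - 3)*(x + 4)^2. The eigenvalues (with algebraic multiplicities) are λ = -4 with multiplicity 2, λ = 3 with multiplicity 1.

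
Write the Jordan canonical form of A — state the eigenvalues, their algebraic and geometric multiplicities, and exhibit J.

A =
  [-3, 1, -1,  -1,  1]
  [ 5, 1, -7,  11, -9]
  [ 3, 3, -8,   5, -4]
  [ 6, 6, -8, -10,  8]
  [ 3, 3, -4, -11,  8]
J_2(-4) ⊕ J_1(-4) ⊕ J_2(0)

The characteristic polynomial is
  det(x·I − A) = x^5 + 12*x^4 + 48*x^3 + 64*x^2 = x^2*(x + 4)^3

Eigenvalues and multiplicities (the geometric multiplicity of λ is n − rank(A − λI), which equals the number of Jordan blocks for λ):
  λ = -4: algebraic multiplicity = 3, geometric multiplicity = 2
  λ = 0: algebraic multiplicity = 2, geometric multiplicity = 1

Determining the block sizes for each eigenvalue:
  λ = -4: 2 blocks summing to 3 forces exactly one block of size 2 and the rest size 1 → block sizes [2, 1]
  λ = 0: one block (gm = 1), so the single block has size am = 2 → block sizes [2]

Assembling the blocks gives a Jordan form
J =
  [-4,  1,  0, 0, 0]
  [ 0, -4,  0, 0, 0]
  [ 0,  0, -4, 0, 0]
  [ 0,  0,  0, 0, 1]
  [ 0,  0,  0, 0, 0]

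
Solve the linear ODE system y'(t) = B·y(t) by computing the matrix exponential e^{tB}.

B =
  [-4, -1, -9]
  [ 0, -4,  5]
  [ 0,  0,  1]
e^{tB} =
  [exp(-4*t), -t*exp(-4*t), t*exp(-4*t) - 2*exp(t) + 2*exp(-4*t)]
  [0, exp(-4*t), exp(t) - exp(-4*t)]
  [0, 0, exp(t)]

Strategy: write B = P · J · P⁻¹ where J is a Jordan canonical form, so e^{tB} = P · e^{tJ} · P⁻¹, and e^{tJ} can be computed block-by-block.

B has Jordan form
J =
  [-4,  1, 0]
  [ 0, -4, 0]
  [ 0,  0, 1]
(up to reordering of blocks).

Per-block formulas:
  For a 1×1 block at λ = 1: exp(t · [1]) = [e^(1t)].
  For a 2×2 Jordan block J_2(-4): exp(t · J_2(-4)) = e^(-4t)·(I + t·N), where N is the 2×2 nilpotent shift.

After assembling e^{tJ} and conjugating by P, we get:

e^{tB} =
  [exp(-4*t), -t*exp(-4*t), t*exp(-4*t) - 2*exp(t) + 2*exp(-4*t)]
  [0, exp(-4*t), exp(t) - exp(-4*t)]
  [0, 0, exp(t)]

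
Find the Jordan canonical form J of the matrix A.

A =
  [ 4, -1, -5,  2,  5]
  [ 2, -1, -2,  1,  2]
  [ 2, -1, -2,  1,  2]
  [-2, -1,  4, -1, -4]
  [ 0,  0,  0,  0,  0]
J_2(0) ⊕ J_2(0) ⊕ J_1(0)

The characteristic polynomial is
  det(x·I − A) = x^5

Eigenvalues and multiplicities (the geometric multiplicity of λ is n − rank(A − λI), which equals the number of Jordan blocks for λ):
  λ = 0: algebraic multiplicity = 5, geometric multiplicity = 3

Determining the block sizes for each eigenvalue:
  λ = 0: with am = 5 and gm = 3, the partition is not yet determined (e.g. several partitions of 5 into 3 parts exist). Let N = A − (0)·I. Computing rank(N^1) = 2, rank(N^2) = 0; the number of blocks of size ≥ j is rank(N^{j−1}) − rank(N^j), giving [3, 2]. So we have 2 block(s) of size 2, 1 block(s) of size 1 → block sizes [2, 2, 1]

Assembling the blocks gives a Jordan form
J =
  [0, 1, 0, 0, 0]
  [0, 0, 0, 0, 0]
  [0, 0, 0, 1, 0]
  [0, 0, 0, 0, 0]
  [0, 0, 0, 0, 0]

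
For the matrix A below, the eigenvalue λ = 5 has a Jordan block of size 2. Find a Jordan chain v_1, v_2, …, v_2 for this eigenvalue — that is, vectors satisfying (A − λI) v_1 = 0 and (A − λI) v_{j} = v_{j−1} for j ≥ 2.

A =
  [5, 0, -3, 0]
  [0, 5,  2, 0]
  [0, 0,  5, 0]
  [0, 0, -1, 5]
A Jordan chain for λ = 5 of length 2:
v_1 = (-3, 2, 0, -1)ᵀ
v_2 = (0, 0, 1, 0)ᵀ

Let N = A − (5)·I. We want v_2 with N^2 v_2 = 0 but N^1 v_2 ≠ 0; then v_{j-1} := N · v_j for j = 2, …, 2.

Pick v_2 = (0, 0, 1, 0)ᵀ.
Then v_1 = N · v_2 = (-3, 2, 0, -1)ᵀ.

Sanity check: (A − (5)·I) v_1 = (0, 0, 0, 0)ᵀ = 0. ✓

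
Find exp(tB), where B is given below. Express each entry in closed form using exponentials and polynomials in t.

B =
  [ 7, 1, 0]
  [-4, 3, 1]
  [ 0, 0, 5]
e^{tB} =
  [2*t*exp(5*t) + exp(5*t), t*exp(5*t), t^2*exp(5*t)/2]
  [-4*t*exp(5*t), -2*t*exp(5*t) + exp(5*t), -t^2*exp(5*t) + t*exp(5*t)]
  [0, 0, exp(5*t)]

Strategy: write B = P · J · P⁻¹ where J is a Jordan canonical form, so e^{tB} = P · e^{tJ} · P⁻¹, and e^{tJ} can be computed block-by-block.

B has Jordan form
J =
  [5, 1, 0]
  [0, 5, 1]
  [0, 0, 5]
(up to reordering of blocks).

Per-block formulas:
  For a 3×3 Jordan block J_3(5): exp(t · J_3(5)) = e^(5t)·(I + t·N + (t^2/2)·N^2), where N is the 3×3 nilpotent shift.

After assembling e^{tJ} and conjugating by P, we get:

e^{tB} =
  [2*t*exp(5*t) + exp(5*t), t*exp(5*t), t^2*exp(5*t)/2]
  [-4*t*exp(5*t), -2*t*exp(5*t) + exp(5*t), -t^2*exp(5*t) + t*exp(5*t)]
  [0, 0, exp(5*t)]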